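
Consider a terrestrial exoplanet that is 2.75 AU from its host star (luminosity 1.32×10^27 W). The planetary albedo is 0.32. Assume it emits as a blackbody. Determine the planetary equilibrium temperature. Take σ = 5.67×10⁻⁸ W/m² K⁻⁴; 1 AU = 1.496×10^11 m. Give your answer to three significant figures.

Orbital distance: d = 2.75 AU = 4.114×10^11 m.
S = L/(4πd²) = 620.6 W/m².
Averaging over the sphere, the absorbed flux is S(1−α)/4 = 105.5 W/m².
Set σT⁴ = 105.5 → T = (105.5/σ)^(1/4) = 207.7 K.

208 K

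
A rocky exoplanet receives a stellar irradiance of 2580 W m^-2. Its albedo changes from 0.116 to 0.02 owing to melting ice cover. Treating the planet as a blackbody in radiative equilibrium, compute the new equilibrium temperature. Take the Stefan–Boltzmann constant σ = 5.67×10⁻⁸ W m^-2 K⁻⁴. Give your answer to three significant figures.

With the new albedo, S(1−α₂)/4 = 632.1 W m^-2, so T₂ = 324.9 K.

325 K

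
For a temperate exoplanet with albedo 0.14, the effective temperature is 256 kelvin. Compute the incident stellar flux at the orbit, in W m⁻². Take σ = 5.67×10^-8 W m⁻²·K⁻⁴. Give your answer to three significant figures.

1130 W m⁻²

From S(1−α)/4 = σT⁴: S = 4σT⁴/(1−α).
The emitted flux is σT⁴ = 243.5 W m⁻².
S = 4·243.5/0.86 = 1133 W m⁻².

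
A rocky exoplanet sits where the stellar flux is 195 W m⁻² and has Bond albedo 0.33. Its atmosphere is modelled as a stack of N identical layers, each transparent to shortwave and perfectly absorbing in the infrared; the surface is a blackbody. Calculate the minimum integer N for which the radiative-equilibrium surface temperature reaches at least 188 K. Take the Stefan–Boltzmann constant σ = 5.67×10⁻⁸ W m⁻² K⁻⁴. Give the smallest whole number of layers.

OLR = S(1−α)/4 = 32.66 W m⁻²; the top layer radiates at T_e = 154.9 K.
T_s = (N+1)^(1/4)·T_e ≥ 188 K requires N+1 ≥ (T_s/T_e)⁴ = (188/154.9)⁴ = 2.169.
So N ≥ 1.169; the smallest integer is N = 2.

2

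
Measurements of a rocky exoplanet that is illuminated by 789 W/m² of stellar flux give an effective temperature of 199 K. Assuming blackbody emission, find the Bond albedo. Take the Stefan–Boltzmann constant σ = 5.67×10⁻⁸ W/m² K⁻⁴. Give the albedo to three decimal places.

Rearranging the radiative balance, α = 1 − 4σT⁴/S.
4σT⁴ = 4·5.67×10⁻⁸·(199)⁴ = 355.7 W/m².
Hence α = 1 − 355.7/789.0 = 0.5492.

0.549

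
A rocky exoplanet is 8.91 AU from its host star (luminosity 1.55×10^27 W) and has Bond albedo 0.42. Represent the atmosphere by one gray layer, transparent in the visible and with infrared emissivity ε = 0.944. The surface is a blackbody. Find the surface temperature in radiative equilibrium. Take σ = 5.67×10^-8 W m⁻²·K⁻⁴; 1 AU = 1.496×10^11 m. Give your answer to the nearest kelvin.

d = 8.91 × 1.496×10^11 m = 1.333×10^12 m.
S = L/(4πd²) = 69.42 W m⁻².
The planet radiates to space at T_e = [S(1−α)/(4σ)]^(1/4) = 115.4 K.
The surface balance (absorbed SW + ε·downward IR = σT_s⁴) with T_a⁴ = T_s⁴/2 reduces to T_s = T_e·[2/(2−ε)]^¼ = 135.4 K.

135 K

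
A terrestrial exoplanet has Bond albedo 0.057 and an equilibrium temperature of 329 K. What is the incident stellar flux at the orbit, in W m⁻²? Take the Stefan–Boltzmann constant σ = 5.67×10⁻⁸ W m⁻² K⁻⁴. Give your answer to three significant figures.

Invert the energy balance for S: S = 4σT⁴/(1−α).
The emitted flux is σT⁴ = 664.3 W m⁻².
So S = 4×664.3/(1−0.057) = 2818 W m⁻².

2820 W m⁻²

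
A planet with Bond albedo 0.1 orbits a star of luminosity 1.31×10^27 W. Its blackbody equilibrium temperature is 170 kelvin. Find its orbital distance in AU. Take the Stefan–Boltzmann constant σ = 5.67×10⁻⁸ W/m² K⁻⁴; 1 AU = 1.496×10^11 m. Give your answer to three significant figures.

4.70 AU

Required flux: S = 4σT⁴/(1−α) = 210.5 W/m².
Then d = [L/(4πS)]^(1/2) = 7.038×10^11 m, i.e. 4.704 AU.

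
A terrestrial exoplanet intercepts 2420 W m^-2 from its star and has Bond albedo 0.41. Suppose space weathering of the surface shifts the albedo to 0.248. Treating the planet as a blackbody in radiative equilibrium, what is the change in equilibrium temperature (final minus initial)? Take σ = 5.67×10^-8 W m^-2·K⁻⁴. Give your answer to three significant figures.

17.6 K

Before: T₁ = [2420·0.59/(4σ)]^(1/4) = 281.7 K.
After:  T₂ = [2420·0.752/(4σ)]^(1/4) = 299.3 K.
Change: 299.3 − 281.7 = 17.61 K.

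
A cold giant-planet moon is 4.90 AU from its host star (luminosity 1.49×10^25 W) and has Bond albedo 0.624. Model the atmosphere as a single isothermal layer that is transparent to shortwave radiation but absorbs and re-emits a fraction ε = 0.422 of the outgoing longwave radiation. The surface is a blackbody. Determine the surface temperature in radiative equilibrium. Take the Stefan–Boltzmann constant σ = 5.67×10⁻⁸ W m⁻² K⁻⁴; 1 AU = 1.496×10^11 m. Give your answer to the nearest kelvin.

46 K

d = 4.90 × 1.496×10^11 m = 7.330×10^11 m.
Spreading L over a sphere of radius d: S = 1.49×10^25/(4π·7.33×10^11²) = 2.207 W m⁻².
At the top of the atmosphere, σT_e⁴ = S(1−α)/4 = 0.2074 W m⁻², giving T_e = 43.73 K.
For a single slab of emissivity ε, T_s⁴ = 2T_e⁴/(2−ε); thus T_s = 43.73·(1.267)^(1/4) = 46.40 K.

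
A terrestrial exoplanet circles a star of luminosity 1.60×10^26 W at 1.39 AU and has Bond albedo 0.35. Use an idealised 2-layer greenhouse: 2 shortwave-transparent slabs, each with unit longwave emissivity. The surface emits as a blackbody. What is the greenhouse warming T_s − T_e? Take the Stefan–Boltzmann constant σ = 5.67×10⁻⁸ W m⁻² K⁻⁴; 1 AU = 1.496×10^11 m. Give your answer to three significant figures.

d = 1.39 × 1.496×10^11 m = 2.079×10^11 m.
S = L/(4πd²) = 294.5 W m⁻².
The effective emission temperature is T_e = [S(1−α)/(4σ)]^¼ = 170.4 K.
Surface: T_s = (3)^¼·T_e = 224.3 K.
Warming: T_s − T_e = 53.87 K.

53.9 K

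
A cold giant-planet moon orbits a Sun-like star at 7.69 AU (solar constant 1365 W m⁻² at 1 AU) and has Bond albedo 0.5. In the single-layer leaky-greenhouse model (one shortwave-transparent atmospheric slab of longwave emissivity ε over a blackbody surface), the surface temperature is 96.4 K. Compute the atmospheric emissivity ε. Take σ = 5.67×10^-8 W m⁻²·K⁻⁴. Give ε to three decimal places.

0.822

By the inverse-square law, S = 1365/7.69² = 23.08 W m⁻².
TOA balance gives T_e = 84.46 K.
Inverting T_s⁴ = 2T_e⁴/(2−ε): (T_e/T_s)⁴ = 0.5892, so ε = 2(1 − 0.5892) = 0.8215.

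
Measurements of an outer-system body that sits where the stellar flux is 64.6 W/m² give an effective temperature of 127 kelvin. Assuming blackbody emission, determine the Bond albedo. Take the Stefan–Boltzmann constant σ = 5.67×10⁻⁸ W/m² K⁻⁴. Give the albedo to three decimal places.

From σT⁴ = S(1−α)/4 we invert for α: 1−α = 4σT⁴/S.
4σT⁴ = 4·5.67×10⁻⁸·(127)⁴ = 59.00 W/m².
Hence α = 1 − 59.00/64.60 = 0.0867.

0.087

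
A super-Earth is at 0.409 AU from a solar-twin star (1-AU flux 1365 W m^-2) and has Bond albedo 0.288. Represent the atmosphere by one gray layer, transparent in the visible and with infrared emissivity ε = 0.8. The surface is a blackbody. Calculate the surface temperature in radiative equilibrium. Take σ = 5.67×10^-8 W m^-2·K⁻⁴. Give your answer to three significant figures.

By the inverse-square law, S = 1365/0.409² = 8160 W m^-2.
Effective emission temperature (TOA balance): σT_e⁴ = S(1−α)/4 = 1452 W m^-2 → T_e = 400.1 K.
For a single slab of emissivity ε, T_s⁴ = 2T_e⁴/(2−ε); thus T_s = 400.1·(1.667)^(1/4) = 454.6 K.

455 kelvin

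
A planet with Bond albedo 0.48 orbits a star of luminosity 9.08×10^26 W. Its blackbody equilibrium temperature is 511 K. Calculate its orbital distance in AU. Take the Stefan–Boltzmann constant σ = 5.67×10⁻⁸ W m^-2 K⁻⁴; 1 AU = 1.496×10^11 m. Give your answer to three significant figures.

Energy balance gives S = 4σT⁴/(1−α) = 29740 W m^-2.
S = L/(4πd²) → d = √(L/4πS) = √(9.08×10^26/(4π·29740)) = 4.929×10^10 m = 0.3295 AU.

0.329 AU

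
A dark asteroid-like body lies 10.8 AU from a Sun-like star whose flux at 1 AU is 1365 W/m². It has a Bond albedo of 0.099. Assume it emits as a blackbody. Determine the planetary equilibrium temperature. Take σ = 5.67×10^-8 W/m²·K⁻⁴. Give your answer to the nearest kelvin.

83 kelvin

By the inverse-square law, S = 1365/10.8² = 11.70 W/m².
Averaging over the sphere, the absorbed flux is S(1−α)/4 = 2.636 W/m².
Balancing against σT⁴: T = (2.636/5.67×10⁻⁸)^(1/4) = 82.57 K.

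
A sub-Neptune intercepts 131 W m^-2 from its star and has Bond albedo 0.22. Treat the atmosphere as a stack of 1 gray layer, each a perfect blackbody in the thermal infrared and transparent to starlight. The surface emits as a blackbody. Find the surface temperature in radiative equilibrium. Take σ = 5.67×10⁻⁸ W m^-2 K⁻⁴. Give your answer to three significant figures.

OLR = S(1−α)/4 = 25.55 W m^-2; the top layer radiates at T_e = 145.7 K.
Layer-by-layer balance gives σT_s⁴ = (N+1)σT_e⁴, so T_s = 2^¼·145.7 = 173.3 K.

173 K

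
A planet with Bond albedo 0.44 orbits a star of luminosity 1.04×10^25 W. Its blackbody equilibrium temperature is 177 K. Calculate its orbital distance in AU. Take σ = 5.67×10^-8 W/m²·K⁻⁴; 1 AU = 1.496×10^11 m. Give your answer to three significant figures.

The flux needed for this T is 4σT⁴/(1−0.44) = 397.5 W/m².
S = L/(4πd²) → d = √(L/4πS) = √(1.04×10^25/(4π·397.5)) = 4.563×10^10 m = 0.3050 AU.

0.305 AU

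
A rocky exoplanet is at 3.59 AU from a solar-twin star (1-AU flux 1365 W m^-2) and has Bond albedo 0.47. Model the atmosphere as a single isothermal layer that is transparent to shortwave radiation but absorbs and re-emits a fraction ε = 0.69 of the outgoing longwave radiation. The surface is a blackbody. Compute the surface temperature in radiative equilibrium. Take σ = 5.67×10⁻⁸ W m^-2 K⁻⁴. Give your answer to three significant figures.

139 K

Flux at the orbit: S = 1365/(3.59)² = 105.9 W m^-2.
The planet radiates to space at T_e = [S(1−α)/(4σ)]^(1/4) = 125.4 K.
Surface balance with a leaky layer gives σT_s⁴ = σT_e⁴·2/(2−ε), so T_s = T_e·[2/(2−0.69)]^(1/4) = 139.4 K.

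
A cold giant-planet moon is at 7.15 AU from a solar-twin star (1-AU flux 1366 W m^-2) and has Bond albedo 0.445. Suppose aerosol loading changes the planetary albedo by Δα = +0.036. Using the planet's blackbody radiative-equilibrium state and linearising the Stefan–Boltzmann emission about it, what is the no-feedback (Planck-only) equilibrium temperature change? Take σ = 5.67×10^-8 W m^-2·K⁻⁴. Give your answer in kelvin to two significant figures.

-1.5 kelvin

Irradiance scales as 1/d², so S = 1366 W m^-2 × (1/7.15)² = 26.72 W m^-2.
Unperturbed T_e = [26.72·(1−0.445)/(4σ)]^¼ = 89.92 K.
ΔF = −(S/4)Δα = −(26.72/4)×(+0.036) = -0.2405 W m^-2.
The Planck feedback parameter is 4σT_e³ = 0.1649 W m^-2/K.
ΔT₀ = ΔF/λ_P = -0.2405/0.1649 = -1.46 K.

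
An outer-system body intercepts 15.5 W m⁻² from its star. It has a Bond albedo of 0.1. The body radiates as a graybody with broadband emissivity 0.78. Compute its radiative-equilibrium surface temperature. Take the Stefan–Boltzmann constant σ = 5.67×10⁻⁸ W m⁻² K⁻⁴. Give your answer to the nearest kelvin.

94 K

Averaging over the sphere, the absorbed flux is S(1−α)/4 = 3.488 W m⁻².
Radiative balance εσT⁴ = 3.488 gives T = [3.488/(0.78·σ)]^(1/4) = 94.23 K.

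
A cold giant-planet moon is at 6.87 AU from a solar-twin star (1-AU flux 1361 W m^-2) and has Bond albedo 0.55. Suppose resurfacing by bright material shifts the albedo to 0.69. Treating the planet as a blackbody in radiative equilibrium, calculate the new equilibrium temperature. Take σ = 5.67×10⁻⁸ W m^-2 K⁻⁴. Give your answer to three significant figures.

79.2 K

Irradiance scales as 1/d², so S = 1361 W m^-2 × (1/6.87)² = 28.84 W m^-2.
New equilibrium: T₂ = [(1−0.69)·28.84/(4σ)]^(1/4) = 79.23 K.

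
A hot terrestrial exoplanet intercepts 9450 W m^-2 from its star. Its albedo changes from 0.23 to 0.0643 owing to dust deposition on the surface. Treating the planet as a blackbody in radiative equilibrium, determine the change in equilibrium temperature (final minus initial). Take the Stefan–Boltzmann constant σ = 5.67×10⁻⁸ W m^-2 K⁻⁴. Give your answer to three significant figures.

21.1 K

Initial: T₁ = [S(1−0.23)/(4σ)]^(1/4) = 423.2 K.
With α = 0.0643, T₂ = 444.4 K.
Change: 444.4 − 423.2 = 21.13 K.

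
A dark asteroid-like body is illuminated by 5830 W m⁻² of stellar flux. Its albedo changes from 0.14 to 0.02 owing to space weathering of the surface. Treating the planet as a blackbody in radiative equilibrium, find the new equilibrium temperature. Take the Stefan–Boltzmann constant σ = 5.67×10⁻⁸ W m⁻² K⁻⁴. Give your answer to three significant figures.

T₂ = [S(1−α₂)/(4σ)]^(1/4) = [5830·0.98/(4σ)]^(1/4) = 398.4 K.

398 K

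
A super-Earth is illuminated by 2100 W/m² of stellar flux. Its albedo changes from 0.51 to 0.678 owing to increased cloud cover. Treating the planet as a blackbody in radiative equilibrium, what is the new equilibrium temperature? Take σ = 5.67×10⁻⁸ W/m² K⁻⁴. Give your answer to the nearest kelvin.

With the new albedo, S(1−α₂)/4 = 169.0 W/m², so T₂ = 233.7 K.

234 kelvin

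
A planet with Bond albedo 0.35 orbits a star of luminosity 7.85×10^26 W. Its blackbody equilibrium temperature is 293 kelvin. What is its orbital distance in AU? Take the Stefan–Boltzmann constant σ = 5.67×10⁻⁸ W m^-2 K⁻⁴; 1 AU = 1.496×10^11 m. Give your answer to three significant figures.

The flux needed for this T is 4σT⁴/(1−0.35) = 2572 W m^-2.
S = L/(4πd²) → d = √(L/4πS) = √(7.85×10^26/(4π·2572)) = 1.559×10^11 m = 1.042 AU.

1.04 AU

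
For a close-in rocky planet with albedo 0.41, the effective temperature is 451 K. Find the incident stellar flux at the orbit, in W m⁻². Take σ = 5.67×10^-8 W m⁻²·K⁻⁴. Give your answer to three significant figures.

15900 W m⁻²

From S(1−α)/4 = σT⁴: S = 4σT⁴/(1−α).
σT⁴ = 5.67×10⁻⁸·(451)⁴ = 2346 W m⁻².
S = 4·2346/0.59 = 15900 W m⁻².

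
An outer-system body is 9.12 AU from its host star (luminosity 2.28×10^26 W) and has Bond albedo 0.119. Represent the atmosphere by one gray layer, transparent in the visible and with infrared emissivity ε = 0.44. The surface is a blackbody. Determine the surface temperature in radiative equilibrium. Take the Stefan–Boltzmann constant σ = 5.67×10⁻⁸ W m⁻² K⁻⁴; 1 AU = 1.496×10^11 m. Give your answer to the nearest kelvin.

d = 9.12 × 1.496×10^11 m = 1.364×10^12 m.
Spreading L over a sphere of radius d: S = 2.28×10^26/(4π·1.36×10^12²) = 9.747 W m⁻².
At the top of the atmosphere, σT_e⁴ = S(1−α)/4 = 2.147 W m⁻², giving T_e = 78.44 K.
Surface balance with a leaky layer gives σT_s⁴ = σT_e⁴·2/(2−ε), so T_s = T_e·[2/(2−0.44)]^(1/4) = 83.47 K.

83 kelvin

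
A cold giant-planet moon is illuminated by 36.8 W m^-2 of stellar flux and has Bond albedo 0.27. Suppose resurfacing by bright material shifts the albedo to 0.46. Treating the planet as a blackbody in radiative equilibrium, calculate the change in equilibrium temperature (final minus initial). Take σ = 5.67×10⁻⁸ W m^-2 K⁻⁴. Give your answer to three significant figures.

-7.57 K

With α = 0.27, T₁ = 104.3 K.
After:  T₂ = [36.80·0.54/(4σ)]^(1/4) = 96.75 K.
ΔT = T₂ − T₁ = -7.574 K.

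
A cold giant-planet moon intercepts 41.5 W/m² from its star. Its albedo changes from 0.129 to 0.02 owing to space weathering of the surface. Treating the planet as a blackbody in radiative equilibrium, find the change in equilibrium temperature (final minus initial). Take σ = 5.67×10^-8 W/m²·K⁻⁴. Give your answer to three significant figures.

3.36 K

Initial: T₁ = [S(1−0.129)/(4σ)]^(1/4) = 112.4 K.
With α = 0.02, T₂ = 115.7 K.
Change: 115.7 − 112.4 = 3.361 K.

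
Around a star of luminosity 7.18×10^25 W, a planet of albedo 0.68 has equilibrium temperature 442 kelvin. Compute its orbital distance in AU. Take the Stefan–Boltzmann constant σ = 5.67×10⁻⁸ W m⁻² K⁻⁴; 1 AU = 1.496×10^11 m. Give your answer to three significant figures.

0.0971 AU

Required flux: S = 4σT⁴/(1−α) = 27050 W m⁻².
Then d = [L/(4πS)]^(1/2) = 1.453×10^10 m, i.e. 0.09715 AU.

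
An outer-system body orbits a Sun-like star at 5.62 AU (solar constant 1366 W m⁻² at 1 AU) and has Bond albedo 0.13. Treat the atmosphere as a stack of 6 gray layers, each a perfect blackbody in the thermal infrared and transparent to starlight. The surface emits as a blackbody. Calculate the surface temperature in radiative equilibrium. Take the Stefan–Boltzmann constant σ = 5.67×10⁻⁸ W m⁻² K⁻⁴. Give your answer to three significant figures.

Flux at the orbit: S = 1366/(5.62)² = 43.25 W m⁻².
OLR = S(1−α)/4 = 9.407 W m⁻²; the top layer radiates at T_e = 113.5 K.
With N = 6 opaque layers, T_s = (N+1)^(1/4)·T_e = 7^(1/4)·113.5 = 184.6 K.

185 K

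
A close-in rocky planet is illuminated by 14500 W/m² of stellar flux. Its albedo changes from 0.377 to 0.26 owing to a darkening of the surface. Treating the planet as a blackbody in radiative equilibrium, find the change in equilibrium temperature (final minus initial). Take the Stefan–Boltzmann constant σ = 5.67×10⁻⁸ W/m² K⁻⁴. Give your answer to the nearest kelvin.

Initial: T₁ = [S(1−0.377)/(4σ)]^(1/4) = 446.7 K.
Final:   T₂ = [S(1−0.26)/(4σ)]^(1/4) = 466.4 K.
ΔT = T₂ − T₁ = 19.64 K.

20 kelvin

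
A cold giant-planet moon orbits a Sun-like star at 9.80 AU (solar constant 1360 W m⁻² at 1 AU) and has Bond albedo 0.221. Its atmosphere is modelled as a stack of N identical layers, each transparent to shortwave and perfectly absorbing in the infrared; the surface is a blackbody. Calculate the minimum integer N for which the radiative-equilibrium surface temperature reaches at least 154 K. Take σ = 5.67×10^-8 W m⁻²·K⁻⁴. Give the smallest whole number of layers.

By the inverse-square law, S = 1360/9.80² = 14.16 W m⁻².
OLR = S(1−α)/4 = 2.758 W m⁻²; the top layer radiates at T_e = 83.51 K.
Since T_s⁴ = (N+1)T_e⁴, we need N ≥ (T_s/T_e)⁴ − 1 = 10.564.
So N ≥ 10.564; the smallest integer is N = 11.

11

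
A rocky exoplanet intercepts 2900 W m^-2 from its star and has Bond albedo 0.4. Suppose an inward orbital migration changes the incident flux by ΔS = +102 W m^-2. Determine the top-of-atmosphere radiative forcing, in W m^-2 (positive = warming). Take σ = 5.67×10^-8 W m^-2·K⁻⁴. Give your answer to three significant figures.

TOA radiative forcing: ΔF = (1−α)ΔS/4 = 0.6·(+102)/4 = 15.30 W m^-2.

15.3 W m^-2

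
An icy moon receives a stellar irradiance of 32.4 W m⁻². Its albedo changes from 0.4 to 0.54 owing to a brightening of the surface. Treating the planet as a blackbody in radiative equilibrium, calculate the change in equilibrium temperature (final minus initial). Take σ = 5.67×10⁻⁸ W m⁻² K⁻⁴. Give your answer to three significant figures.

Before: T₁ = [32.40·0.6/(4σ)]^(1/4) = 96.22 K.
Final:   T₂ = [S(1−0.54)/(4σ)]^(1/4) = 90.04 K.
ΔT = T₂ − T₁ = -6.184 K.

-6.18 K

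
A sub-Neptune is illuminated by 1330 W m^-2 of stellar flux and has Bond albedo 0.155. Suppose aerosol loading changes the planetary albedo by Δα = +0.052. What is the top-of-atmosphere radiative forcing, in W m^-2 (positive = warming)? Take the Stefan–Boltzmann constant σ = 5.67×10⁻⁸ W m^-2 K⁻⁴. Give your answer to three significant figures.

TOA radiative forcing: ΔF = −S·Δα/4 = −1330·(+0.052)/4 = -17.29 W m^-2.

-17.3 W m^-2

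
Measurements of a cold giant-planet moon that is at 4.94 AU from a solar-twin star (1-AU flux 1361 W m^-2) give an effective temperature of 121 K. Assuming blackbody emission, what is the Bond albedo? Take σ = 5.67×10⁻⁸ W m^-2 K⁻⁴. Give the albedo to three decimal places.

0.128

Flux at the orbit: S = 1361/(4.94)² = 55.77 W m^-2.
From σT⁴ = S(1−α)/4 we invert for α: 1−α = 4σT⁴/S.
σT⁴ = 12.15 W m^-2, so 4σT⁴ = 48.62 W m^-2.
1−α = 48.62/55.77 = 0.8717, so α = 0.1283.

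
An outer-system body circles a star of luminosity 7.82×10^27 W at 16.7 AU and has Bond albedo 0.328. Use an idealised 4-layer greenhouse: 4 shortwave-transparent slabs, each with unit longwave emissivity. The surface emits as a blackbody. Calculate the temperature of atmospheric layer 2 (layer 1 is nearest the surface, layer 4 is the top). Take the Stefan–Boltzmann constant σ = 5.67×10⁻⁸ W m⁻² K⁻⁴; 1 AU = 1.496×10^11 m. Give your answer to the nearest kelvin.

d = 16.7 × 1.496×10^11 m = 2.498×10^12 m.
Spreading L over a sphere of radius d: S = 7.82×10^27/(4π·2.50×10^12²) = 99.70 W m⁻².
OLR = S(1−α)/4 = 16.75 W m⁻²; the top layer radiates at T_e = 131.1 K.
Each opaque layer satisfies 2T_j⁴ = T_{j−1}⁴ + T_{j+1}⁴, giving T_k⁴ = (N+1−k)T_e⁴.
T_2 = (3)^(1/4)·131.1 = 172.5 K.

173 kelvin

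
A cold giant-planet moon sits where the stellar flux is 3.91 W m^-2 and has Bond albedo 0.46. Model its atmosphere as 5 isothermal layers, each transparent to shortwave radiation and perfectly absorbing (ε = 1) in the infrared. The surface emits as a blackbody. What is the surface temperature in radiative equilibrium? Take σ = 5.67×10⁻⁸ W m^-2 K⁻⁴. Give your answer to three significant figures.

86.5 K

The effective emission temperature is T_e = [S(1−α)/(4σ)]^¼ = 55.24 K.
With N = 5 opaque layers, T_s = (N+1)^(1/4)·T_e = 6^(1/4)·55.24 = 86.45 K.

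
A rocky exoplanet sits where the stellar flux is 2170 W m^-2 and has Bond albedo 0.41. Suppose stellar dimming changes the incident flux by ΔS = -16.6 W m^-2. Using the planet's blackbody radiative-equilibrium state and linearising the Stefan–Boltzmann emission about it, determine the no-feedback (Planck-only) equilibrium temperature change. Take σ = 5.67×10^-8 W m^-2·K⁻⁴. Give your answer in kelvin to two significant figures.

-0.52 kelvin

The baseline emission temperature is T_e = 274.1 K.
Only a fraction (1−α) is absorbed and it's spread over 4πR², so ΔF = (1−α)ΔS/4 = -2.449 W m^-2.
Planck response: λ_P = 4σT_e³ = 4·5.67×10⁻⁸·(274.1)³ = 4.671 W m^-2/K.
ΔT₀ = ΔF/λ_P = -2.449/4.671 = -0.524 K.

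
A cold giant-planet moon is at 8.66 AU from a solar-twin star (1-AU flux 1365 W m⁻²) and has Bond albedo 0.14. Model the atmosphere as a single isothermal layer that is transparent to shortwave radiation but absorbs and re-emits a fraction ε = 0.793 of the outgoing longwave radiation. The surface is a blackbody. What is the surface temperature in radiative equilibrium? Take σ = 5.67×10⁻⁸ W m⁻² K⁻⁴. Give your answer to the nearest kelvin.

Irradiance scales as 1/d², so S = 1365 W m⁻² × (1/8.66)² = 18.20 W m⁻².
At the top of the atmosphere, σT_e⁴ = S(1−α)/4 = 3.913 W m⁻², giving T_e = 91.15 K.
Surface balance with a leaky layer gives σT_s⁴ = σT_e⁴·2/(2−ε), so T_s = T_e·[2/(2−0.793)]^(1/4) = 103.4 K.

103 K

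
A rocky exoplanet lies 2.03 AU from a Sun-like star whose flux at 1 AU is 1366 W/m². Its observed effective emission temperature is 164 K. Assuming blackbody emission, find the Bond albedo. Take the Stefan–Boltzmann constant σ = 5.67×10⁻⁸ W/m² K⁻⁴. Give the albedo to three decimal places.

Flux at the orbit: S = 1366/(2.03)² = 331.5 W/m².
From σT⁴ = S(1−α)/4 we invert for α: 1−α = 4σT⁴/S.
σT⁴ = 41.02 W/m², so 4σT⁴ = 164.1 W/m².
Hence α = 1 − 164.1/331.5 = 0.5051.

0.505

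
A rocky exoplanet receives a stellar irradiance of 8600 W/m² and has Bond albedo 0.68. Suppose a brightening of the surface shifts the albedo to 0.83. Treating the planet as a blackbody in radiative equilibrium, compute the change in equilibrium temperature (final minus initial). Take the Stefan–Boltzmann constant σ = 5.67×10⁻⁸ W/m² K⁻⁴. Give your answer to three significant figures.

Initial: T₁ = [S(1−0.68)/(4σ)]^(1/4) = 331.9 K.
After:  T₂ = [8600·0.17/(4σ)]^(1/4) = 283.4 K.
Change: 283.4 − 331.9 = -48.54 K.

-48.5 K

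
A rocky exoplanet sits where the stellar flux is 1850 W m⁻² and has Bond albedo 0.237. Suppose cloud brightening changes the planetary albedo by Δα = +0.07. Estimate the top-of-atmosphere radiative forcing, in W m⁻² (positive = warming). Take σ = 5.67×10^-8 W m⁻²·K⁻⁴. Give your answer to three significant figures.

-32.4 W m⁻²

TOA radiative forcing: ΔF = −S·Δα/4 = −1850·(+0.07)/4 = -32.38 W m⁻².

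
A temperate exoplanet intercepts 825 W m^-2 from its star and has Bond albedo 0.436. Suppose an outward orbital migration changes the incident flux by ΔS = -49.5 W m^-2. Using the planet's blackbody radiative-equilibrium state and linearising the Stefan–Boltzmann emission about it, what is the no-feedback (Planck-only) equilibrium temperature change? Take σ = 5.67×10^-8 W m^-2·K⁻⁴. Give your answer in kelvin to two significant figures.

Reference equilibrium: T_e = [S(1−α)/(4σ)]^(1/4) = 212.8 K.
Only a fraction (1−α) is absorbed and it's spread over 4πR², so ΔF = (1−α)ΔS/4 = -6.980 W m^-2.
Planck response: λ_P = 4σT_e³ = 4·5.67×10⁻⁸·(212.8)³ = 2.186 W m^-2/K.
So ΔT₀ = -6.980/2.186 = -3.19 K.

-3.2 kelvin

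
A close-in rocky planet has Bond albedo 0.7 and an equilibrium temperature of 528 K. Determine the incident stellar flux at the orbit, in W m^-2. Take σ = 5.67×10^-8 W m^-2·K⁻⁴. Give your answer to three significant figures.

58800 W m^-2

From S(1−α)/4 = σT⁴: S = 4σT⁴/(1−α).
σT⁴ = 5.67×10⁻⁸·(528)⁴ = 4407 W m^-2.
So S = 4×4407/(1−0.7) = 58760 W m^-2.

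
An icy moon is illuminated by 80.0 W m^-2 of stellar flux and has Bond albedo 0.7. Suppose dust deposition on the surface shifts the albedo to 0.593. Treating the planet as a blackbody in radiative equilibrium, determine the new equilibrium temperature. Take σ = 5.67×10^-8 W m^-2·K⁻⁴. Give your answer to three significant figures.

109 K

New equilibrium: T₂ = [(1−0.593)·80.00/(4σ)]^(1/4) = 109.5 K.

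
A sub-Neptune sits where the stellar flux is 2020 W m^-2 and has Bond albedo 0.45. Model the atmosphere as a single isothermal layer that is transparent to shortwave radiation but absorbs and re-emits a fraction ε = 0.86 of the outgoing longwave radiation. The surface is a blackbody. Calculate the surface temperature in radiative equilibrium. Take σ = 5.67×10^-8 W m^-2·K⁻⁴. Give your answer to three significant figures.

304 K

Effective emission temperature (TOA balance): σT_e⁴ = S(1−α)/4 = 277.8 W m^-2 → T_e = 264.6 K.
For a single slab of emissivity ε, T_s⁴ = 2T_e⁴/(2−ε); thus T_s = 264.6·(1.754)^(1/4) = 304.5 K.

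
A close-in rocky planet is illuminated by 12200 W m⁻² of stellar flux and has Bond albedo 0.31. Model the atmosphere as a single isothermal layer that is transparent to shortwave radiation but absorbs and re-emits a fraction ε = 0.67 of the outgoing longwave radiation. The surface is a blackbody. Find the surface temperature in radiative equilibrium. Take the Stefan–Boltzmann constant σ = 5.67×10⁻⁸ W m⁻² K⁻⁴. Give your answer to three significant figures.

486 K

Effective emission temperature (TOA balance): σT_e⁴ = S(1−α)/4 = 2104 W m⁻² → T_e = 438.9 K.
The surface balance (absorbed SW + ε·downward IR = σT_s⁴) with T_a⁴ = T_s⁴/2 reduces to T_s = T_e·[2/(2−ε)]^¼ = 486.1 K.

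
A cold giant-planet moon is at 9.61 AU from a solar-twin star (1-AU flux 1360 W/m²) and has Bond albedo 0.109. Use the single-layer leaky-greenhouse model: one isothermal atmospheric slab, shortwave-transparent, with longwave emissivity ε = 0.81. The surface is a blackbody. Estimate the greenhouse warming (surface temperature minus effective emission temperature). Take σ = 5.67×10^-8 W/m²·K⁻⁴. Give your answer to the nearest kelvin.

12 kelvin

Flux at the orbit: S = 1360/(9.61)² = 14.73 W/m².
The planet radiates to space at T_e = [S(1−α)/(4σ)]^(1/4) = 87.21 K.
The surface balance (absorbed SW + ε·downward IR = σT_s⁴) with T_a⁴ = T_s⁴/2 reduces to T_s = T_e·[2/(2−ε)]^¼ = 99.30 K.
T_s − T_e = 99.30 − 87.21 = 12.09 K.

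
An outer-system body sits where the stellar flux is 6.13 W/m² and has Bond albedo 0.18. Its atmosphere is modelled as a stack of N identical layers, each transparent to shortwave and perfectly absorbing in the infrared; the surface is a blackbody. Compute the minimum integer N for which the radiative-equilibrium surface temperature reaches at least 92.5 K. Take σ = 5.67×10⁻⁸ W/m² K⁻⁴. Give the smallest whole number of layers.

3

OLR = S(1−α)/4 = 1.257 W/m²; the top layer radiates at T_e = 68.61 K.
Since T_s⁴ = (N+1)T_e⁴, we need N ≥ (T_s/T_e)⁴ − 1 = 2.303.
The minimum whole number is N = 3.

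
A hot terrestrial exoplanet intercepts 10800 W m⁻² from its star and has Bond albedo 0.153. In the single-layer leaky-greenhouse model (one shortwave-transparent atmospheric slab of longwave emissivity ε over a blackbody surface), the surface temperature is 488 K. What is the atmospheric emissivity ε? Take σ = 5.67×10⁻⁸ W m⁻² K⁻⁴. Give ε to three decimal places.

Effective temperature: T_e = [S(1−α)/(4σ)]^(1/4) = 448.1 K.
Inverting T_s⁴ = 2T_e⁴/(2−ε): (T_e/T_s)⁴ = 0.7112, so ε = 2(1 − 0.7112) = 0.5776.

0.578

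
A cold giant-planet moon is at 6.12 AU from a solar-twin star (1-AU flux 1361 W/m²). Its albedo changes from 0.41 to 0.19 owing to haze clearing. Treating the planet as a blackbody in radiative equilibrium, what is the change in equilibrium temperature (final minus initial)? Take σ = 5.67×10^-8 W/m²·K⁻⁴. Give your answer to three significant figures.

Irradiance scales as 1/d², so S = 1361 W/m² × (1/6.12)² = 36.34 W/m².
Before: T₁ = [36.34·0.59/(4σ)]^(1/4) = 98.60 K.
With α = 0.19, T₂ = 106.7 K.
Change: 106.7 − 98.60 = 8.130 K.

8.13 K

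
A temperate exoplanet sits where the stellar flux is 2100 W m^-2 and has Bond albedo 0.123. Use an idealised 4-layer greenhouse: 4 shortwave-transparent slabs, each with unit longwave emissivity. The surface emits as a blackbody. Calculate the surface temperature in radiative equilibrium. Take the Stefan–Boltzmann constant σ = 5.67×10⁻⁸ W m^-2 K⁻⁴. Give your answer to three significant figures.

The effective emission temperature is T_e = [S(1−α)/(4σ)]^¼ = 300.2 K.
Layer-by-layer balance gives σT_s⁴ = (N+1)σT_e⁴, so T_s = 5^¼·300.2 = 448.9 K.

449 kelvin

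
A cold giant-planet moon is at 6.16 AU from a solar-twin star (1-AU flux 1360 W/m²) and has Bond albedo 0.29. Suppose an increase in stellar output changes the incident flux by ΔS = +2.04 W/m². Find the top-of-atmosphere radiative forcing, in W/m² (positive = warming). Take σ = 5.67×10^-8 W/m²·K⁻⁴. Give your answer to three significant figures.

0.362 W/m²

Irradiance scales as 1/d², so S = 1360 W/m² × (1/6.16)² = 35.84 W/m².
TOA radiative forcing: ΔF = (1−α)ΔS/4 = 0.71·(+2.04)/4 = 0.3621 W/m².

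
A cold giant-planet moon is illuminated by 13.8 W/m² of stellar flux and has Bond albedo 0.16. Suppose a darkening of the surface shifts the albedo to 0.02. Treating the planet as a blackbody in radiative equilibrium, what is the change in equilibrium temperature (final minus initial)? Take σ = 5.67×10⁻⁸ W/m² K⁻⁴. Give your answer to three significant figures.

3.32 K

Before: T₁ = [13.80·0.84/(4σ)]^(1/4) = 84.55 K.
With α = 0.02, T₂ = 87.88 K.
ΔT = T₂ − T₁ = 3.322 K.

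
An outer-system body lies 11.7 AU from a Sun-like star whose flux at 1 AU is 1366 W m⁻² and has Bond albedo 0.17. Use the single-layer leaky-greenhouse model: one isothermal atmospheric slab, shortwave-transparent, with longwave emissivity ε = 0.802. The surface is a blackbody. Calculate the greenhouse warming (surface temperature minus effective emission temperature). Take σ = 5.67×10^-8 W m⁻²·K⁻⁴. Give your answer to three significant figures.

10.6 K

Flux at the orbit: S = 1366/(11.7)² = 9.979 W m⁻².
Effective emission temperature (TOA balance): σT_e⁴ = S(1−α)/4 = 2.071 W m⁻² → T_e = 77.74 K.
Surface balance with a leaky layer gives σT_s⁴ = σT_e⁴·2/(2−ε), so T_s = T_e·[2/(2−0.802)]^(1/4) = 88.36 K.
The atmosphere warms the surface by 10.63 K.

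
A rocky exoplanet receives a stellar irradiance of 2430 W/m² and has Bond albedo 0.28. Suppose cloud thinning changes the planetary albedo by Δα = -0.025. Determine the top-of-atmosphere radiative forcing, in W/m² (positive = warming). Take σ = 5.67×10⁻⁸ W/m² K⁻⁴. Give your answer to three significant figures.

The change in absorbed flux is Δ[S(1−α)/4] = −SΔα/4 = 15.19 W/m².

15.2 W/m²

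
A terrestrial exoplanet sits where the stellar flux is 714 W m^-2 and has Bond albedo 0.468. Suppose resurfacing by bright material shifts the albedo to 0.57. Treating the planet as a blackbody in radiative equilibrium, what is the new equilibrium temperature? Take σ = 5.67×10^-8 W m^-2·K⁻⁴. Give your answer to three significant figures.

192 kelvin

T₂ = [S(1−α₂)/(4σ)]^(1/4) = [714.0·0.43/(4σ)]^(1/4) = 191.8 K.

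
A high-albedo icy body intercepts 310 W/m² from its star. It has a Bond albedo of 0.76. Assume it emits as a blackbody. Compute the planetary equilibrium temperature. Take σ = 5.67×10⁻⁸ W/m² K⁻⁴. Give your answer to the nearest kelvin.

135 kelvin

Averaging over the sphere, the absorbed flux is S(1−α)/4 = 18.60 W/m².
In equilibrium σT⁴ equals this, so T = 134.6 K.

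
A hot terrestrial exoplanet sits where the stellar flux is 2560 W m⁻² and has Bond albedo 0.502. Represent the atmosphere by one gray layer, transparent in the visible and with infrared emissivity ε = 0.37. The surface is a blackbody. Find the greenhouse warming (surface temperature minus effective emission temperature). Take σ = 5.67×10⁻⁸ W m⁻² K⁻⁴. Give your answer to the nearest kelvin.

14 kelvin

At the top of the atmosphere, σT_e⁴ = S(1−α)/4 = 318.7 W m⁻², giving T_e = 273.8 K.
Surface balance with a leaky layer gives σT_s⁴ = σT_e⁴·2/(2−ε), so T_s = T_e·[2/(2−0.37)]^(1/4) = 288.2 K.
The atmosphere warms the surface by 14.37 K.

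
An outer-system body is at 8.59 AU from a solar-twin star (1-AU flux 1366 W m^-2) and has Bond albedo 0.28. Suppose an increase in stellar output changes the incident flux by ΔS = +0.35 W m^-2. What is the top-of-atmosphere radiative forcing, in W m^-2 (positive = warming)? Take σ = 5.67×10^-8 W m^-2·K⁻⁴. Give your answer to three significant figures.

By the inverse-square law, S = 1366/8.59² = 18.51 W m^-2.
Only a fraction (1−α) is absorbed and it's spread over 4πR², so ΔF = (1−α)ΔS/4 = 0.06300 W m^-2.

0.0630 W m^-2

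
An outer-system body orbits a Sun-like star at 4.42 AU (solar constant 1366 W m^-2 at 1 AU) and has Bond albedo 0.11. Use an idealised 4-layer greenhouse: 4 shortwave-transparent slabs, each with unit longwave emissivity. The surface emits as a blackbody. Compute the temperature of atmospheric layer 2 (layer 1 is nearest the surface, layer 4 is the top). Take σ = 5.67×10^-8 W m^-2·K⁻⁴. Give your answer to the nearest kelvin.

169 kelvin

By the inverse-square law, S = 1366/4.42² = 69.92 W m^-2.
OLR = S(1−α)/4 = 15.56 W m^-2; the top layer radiates at T_e = 128.7 K.
Each opaque layer satisfies 2T_j⁴ = T_{j−1}⁴ + T_{j+1}⁴, giving T_k⁴ = (N+1−k)T_e⁴.
With k = 2: T_2 = (4+1−2)^¼·128.7 K = 169.4 K.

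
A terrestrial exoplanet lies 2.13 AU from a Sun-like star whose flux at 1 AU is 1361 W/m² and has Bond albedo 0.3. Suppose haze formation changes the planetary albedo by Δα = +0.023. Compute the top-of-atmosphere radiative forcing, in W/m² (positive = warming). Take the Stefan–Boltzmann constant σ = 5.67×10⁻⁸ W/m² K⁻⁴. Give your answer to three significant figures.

By the inverse-square law, S = 1361/2.13² = 300.0 W/m².
TOA radiative forcing: ΔF = −S·Δα/4 = −300.0·(+0.023)/4 = -1.725 W/m².

-1.72 W/m²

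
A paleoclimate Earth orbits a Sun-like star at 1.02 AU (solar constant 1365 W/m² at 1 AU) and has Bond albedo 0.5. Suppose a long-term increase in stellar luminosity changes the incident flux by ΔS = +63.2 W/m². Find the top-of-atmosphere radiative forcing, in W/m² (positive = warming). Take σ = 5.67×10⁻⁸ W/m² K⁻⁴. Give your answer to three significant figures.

By the inverse-square law, S = 1365/1.02² = 1312 W/m².
Only a fraction (1−α) is absorbed and it's spread over 4πR², so ΔF = (1−α)ΔS/4 = 7.900 W/m².

7.90 W/m²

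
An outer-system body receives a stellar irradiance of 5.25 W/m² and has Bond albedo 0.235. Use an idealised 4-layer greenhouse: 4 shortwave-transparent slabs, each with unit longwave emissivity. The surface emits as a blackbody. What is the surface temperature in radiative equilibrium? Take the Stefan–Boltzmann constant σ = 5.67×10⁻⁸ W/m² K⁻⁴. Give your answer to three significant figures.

97.0 K

OLR = S(1−α)/4 = 1.004 W/m²; the top layer radiates at T_e = 64.87 K.
With N = 4 opaque layers, T_s = (N+1)^(1/4)·T_e = 5^(1/4)·64.87 = 97.00 K.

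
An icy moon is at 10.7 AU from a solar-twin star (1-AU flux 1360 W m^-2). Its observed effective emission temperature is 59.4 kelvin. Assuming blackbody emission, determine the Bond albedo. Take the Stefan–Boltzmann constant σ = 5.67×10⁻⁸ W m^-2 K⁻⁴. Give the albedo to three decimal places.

Irradiance scales as 1/d², so S = 1360 W m^-2 × (1/10.7)² = 11.88 W m^-2.
Energy balance: S(1−α)/4 = σT⁴, so 1−α = 4σT⁴/S.
σT⁴ = 0.7059 W m^-2, so 4σT⁴ = 2.824 W m^-2.
1−α = 2.824/11.88 = 0.2377, so α = 0.7623.

0.762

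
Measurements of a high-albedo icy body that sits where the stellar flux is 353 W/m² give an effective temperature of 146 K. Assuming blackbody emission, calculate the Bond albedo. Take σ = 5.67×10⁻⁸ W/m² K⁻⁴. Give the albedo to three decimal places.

Energy balance: S(1−α)/4 = σT⁴, so 1−α = 4σT⁴/S.
σT⁴ = 25.76 W/m², so 4σT⁴ = 103.1 W/m².
Hence α = 1 − 103.1/353.0 = 0.7081.

0.708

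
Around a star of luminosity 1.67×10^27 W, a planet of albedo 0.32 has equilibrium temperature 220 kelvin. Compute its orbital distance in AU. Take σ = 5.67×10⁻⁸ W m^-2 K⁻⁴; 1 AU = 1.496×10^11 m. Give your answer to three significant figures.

2.76 AU

Energy balance gives S = 4σT⁴/(1−α) = 781.3 W m^-2.
Then d = [L/(4πS)]^(1/2) = 4.124×10^11 m, i.e. 2.757 AU.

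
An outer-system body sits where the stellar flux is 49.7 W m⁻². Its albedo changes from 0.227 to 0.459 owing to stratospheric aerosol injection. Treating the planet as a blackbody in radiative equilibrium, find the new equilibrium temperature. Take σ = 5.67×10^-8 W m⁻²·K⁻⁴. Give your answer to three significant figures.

104 K

With the new albedo, S(1−α₂)/4 = 6.722 W m⁻², so T₂ = 104.3 K.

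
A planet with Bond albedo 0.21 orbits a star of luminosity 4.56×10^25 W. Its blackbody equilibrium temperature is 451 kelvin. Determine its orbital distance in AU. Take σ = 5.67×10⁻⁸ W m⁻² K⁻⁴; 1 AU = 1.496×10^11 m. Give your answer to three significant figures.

0.117 AU

Energy balance gives S = 4σT⁴/(1−α) = 11880 W m⁻².
From L = 4πd²S, d = √(4.56×10^25/(4π·11880)) = 1.748×10^10 m = 0.1168 AU.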